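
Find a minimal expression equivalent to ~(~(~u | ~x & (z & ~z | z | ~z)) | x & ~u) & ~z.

~x & ~z

~(~(~u | ~x & (z & ~z | z | ~z)) | x & ~u) & ~z
= ~(~(~u | ~x & (z | ~z)) | x & ~u) & ~z   (complement / identity)
= ~(~(~u | ~x) | x & ~u) & ~z   (complement / identity)
= ~(u & x | x & ~u) & ~z   (De Morgan)
= ~x & ~z   (distribution)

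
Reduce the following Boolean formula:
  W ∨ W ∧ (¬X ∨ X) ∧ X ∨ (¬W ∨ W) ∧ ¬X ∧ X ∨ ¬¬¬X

W ∨ ¬X

W ∨ W ∧ (¬X ∨ X) ∧ X ∨ (¬W ∨ W) ∧ ¬X ∧ X ∨ ¬¬¬X
= W ∨ W ∧ (¬X ∨ X) ∧ X ∨ ¬X ∧ X ∨ ¬¬¬X   (complement / identity)
= W ∨ W ∧ (¬X ∨ X) ∧ X ∨ ¬X ∧ X ∨ ¬X   (double negation)
= W ∨ W ∧ X ∨ ¬X ∧ X ∨ ¬X   (complement / identity)
= W ∨ ¬X ∧ X ∨ ¬X   (absorption)
= W ∨ ¬X   (complement / identity)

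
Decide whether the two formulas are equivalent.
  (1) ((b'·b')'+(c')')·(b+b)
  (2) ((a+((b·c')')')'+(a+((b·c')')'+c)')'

E1: ((b'·b')'+(c')')·(b+b)
    = (b+b+(c')')·(b+b)   (De Morgan)
    = (b+b+c)·(b+b)   (double negation)
    = b+b   (absorption)
    = b   (idempotence)
E2: ((a+((b·c')')')'+(a+((b·c')')'+c)')'
    = (a+((b·c')')')·(a+((b·c')')'+c)   (De Morgan)
    = a+((b·c')')'   (absorption)
    = a+b·c'   (double negation)
These differ: at a=1, b=0, c=1, E1 = 0 but E2 = 1.

No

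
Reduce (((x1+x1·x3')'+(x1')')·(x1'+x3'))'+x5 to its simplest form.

x1·x3+x5

(((x1+x1·x3')'+(x1')')·(x1'+x3'))'+x5
= ((x1'+(x1')')·(x1'+x3'))'+x5   [absorption]
= ((x1'+x1)·(x1'+x3'))'+x5   [double negation]
= (x1'+x3')'+x5   [complement / identity]
= x1·x3+x5   [De Morgan]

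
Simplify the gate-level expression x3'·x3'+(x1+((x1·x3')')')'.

x3'·x3'+(x1+((x1·x3')')')'
= x3'·x3'+(x1+x1·x3')'   [double negation]
= x3'+(x1+x1·x3')'   [idempotence]
= x3'+x1'   [absorption]

x3'+x1'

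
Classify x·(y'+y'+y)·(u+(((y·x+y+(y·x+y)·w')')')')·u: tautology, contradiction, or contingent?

x·(y'+y'+y)·(u+(((y·x+y+(y·x+y)·w')')')')·u
= x·(y'+y'+y)·(u+(((y·x+y)')')')·u   (absorption)
= x·(y'+y'+y)·(u+(y·x+y)')·u   (double negation)
= x·(y'+y)·(u+(y·x+y)')·u   (idempotence)
= x·(u+(y·x+y)')·u   (complement / identity)
= x·(u+y')·u   (absorption)
= x·u   (absorption)
This depends on u, x, so it is not a constant.

contingent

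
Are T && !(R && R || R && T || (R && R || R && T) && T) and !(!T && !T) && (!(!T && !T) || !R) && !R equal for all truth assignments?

Yes

E1: T && !(R && R || R && T || (R && R || R && T) && T)
    = T && !(R && R || R && T)   (absorption)
    = T && !((R || T) && R)   (distribution)
    = T && !R   (absorption)
E2: !(!T && !T) && (!(!T && !T) || !R) && !R
    = !(!T && !T) && !R   (absorption)
    = !!T && !R   (idempotence)
    = T && !R   (double negation)
Both reduce to T && !R, so they are equivalent.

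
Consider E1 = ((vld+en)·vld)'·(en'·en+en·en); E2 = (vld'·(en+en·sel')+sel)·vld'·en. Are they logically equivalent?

Yes

E1: ((vld+en)·vld)'·(en'·en+en·en)
    = vld'·(en'·en+en·en)   [absorption]
    = vld'·en   [distribution]
E2: (vld'·(en+en·sel')+sel)·vld'·en
    = (vld'·en+sel)·vld'·en   [absorption]
    = vld'·en   [absorption]
Both reduce to vld'·en, so they are equivalent.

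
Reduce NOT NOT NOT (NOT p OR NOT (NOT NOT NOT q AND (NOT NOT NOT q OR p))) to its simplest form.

p AND NOT q

NOT NOT NOT (NOT p OR NOT (NOT NOT NOT q AND (NOT NOT NOT q OR p)))
= NOT NOT NOT (NOT p OR NOT NOT NOT NOT q)   (absorption)
= NOT NOT NOT (NOT p OR NOT NOT q)   (double negation)
= NOT (NOT p OR NOT NOT q)   (double negation)
= p AND NOT q   (De Morgan)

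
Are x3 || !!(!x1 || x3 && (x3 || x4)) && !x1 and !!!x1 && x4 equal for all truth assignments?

E1: x3 || !!(!x1 || x3 && (x3 || x4)) && !x1
    = x3 || (!x1 || x3 && (x3 || x4)) && !x1   [double negation]
    = x3 || (!x1 || x3) && !x1   [absorption]
    = x3 || !x1   [absorption]
E2: !!!x1 && x4
    = !x1 && x4   [double negation]
These differ: at x1=0, x3=1, x4=0, E1 = 1 but E2 = 0.

No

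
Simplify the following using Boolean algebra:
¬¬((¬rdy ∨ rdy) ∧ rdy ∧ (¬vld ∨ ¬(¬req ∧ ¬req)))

¬¬((¬rdy ∨ rdy) ∧ rdy ∧ (¬vld ∨ ¬(¬req ∧ ¬req)))
= ¬¬(rdy ∧ (¬vld ∨ ¬(¬req ∧ ¬req)))   [complement / identity]
= ¬¬(rdy ∧ (¬vld ∨ ¬¬req))   [idempotence]
= ¬¬(rdy ∧ (¬vld ∨ req))   [double negation]
= rdy ∧ (¬vld ∨ req)   [double negation]

rdy ∧ (¬vld ∨ req)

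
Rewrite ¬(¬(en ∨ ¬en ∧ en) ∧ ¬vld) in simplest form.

¬(¬(en ∨ ¬en ∧ en) ∧ ¬vld)
= ¬(¬en ∧ ¬vld)   — complement / identity
= en ∨ vld   — De Morgan

en ∨ vld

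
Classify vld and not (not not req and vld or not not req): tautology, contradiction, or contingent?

vld and not (not not req and vld or not not req)
= vld and not not not req
= vld and not req
This depends on req, vld, so it is not a constant.

contingent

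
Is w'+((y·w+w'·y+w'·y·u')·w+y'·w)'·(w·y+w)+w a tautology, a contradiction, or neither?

w'+((y·w+w'·y+w'·y·u')·w+y'·w)'·(w·y+w)+w
= w'+((y·w+w'·y+w'·y·u')·w+y'·w)'·w+w   [absorption]
= w'+((y·w+w'·y)·w+y'·w)'·w+w   [absorption]
= w'+(y·w+y'·w)'·w+w   [distribution]
= w'+w'·w+w   [distribution]
= w'+w   [complement / identity]
= 1   [complement]

tautology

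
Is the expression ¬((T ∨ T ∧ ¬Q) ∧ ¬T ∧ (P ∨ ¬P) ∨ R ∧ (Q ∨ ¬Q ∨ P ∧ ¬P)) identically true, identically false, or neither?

¬((T ∨ T ∧ ¬Q) ∧ ¬T ∧ (P ∨ ¬P) ∨ R ∧ (Q ∨ ¬Q ∨ P ∧ ¬P))
= ¬((T ∨ T ∧ ¬Q) ∧ ¬T ∧ (P ∨ ¬P) ∨ R ∧ (Q ∨ ¬Q))   (complement / identity)
= ¬(T ∧ ¬T ∧ (P ∨ ¬P) ∨ R ∧ (Q ∨ ¬Q))   (absorption)
= ¬(T ∧ ¬T ∧ (P ∨ ¬P) ∨ R)   (complement / identity)
= ¬(T ∧ ¬T ∨ R)   (complement / identity)
= ¬R   (complement / identity)
This depends on R, so it is not a constant.

neither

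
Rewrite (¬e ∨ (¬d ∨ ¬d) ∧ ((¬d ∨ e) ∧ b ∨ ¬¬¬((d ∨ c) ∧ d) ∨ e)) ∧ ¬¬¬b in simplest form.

(¬e ∨ ¬d) ∧ ¬b

(¬e ∨ (¬d ∨ ¬d) ∧ ((¬d ∨ e) ∧ b ∨ ¬¬¬((d ∨ c) ∧ d) ∨ e)) ∧ ¬¬¬b
= (¬e ∨ (¬d ∨ ¬d) ∧ ((¬d ∨ e) ∧ b ∨ ¬((d ∨ c) ∧ d) ∨ e)) ∧ ¬¬¬b   — double negation
= (¬e ∨ (¬d ∨ ¬d) ∧ ((¬d ∨ e) ∧ b ∨ ¬d ∨ e)) ∧ ¬¬¬b   — absorption
= (¬e ∨ (¬d ∨ ¬d) ∧ (¬d ∨ e)) ∧ ¬¬¬b   — absorption
= (¬e ∨ ¬d ∨ ¬d ∧ e) ∧ ¬¬¬b   — distribution
= (¬e ∨ ¬d ∨ ¬d ∧ e) ∧ ¬b   — double negation
= (¬e ∨ ¬d) ∧ ¬b   — absorption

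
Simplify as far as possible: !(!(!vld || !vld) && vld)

!(!(!vld || !vld) && vld)
= !(!!vld && vld)   — idempotence
= !(vld && vld)   — double negation
= !vld   — idempotence

!vld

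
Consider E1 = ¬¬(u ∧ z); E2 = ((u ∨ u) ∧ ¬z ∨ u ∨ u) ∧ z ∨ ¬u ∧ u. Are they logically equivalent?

Yes

E1: ¬¬(u ∧ z)
    = u ∧ z   (double negation)
E2: ((u ∨ u) ∧ ¬z ∨ u ∨ u) ∧ z ∨ ¬u ∧ u
    = (u ∨ u) ∧ z ∨ ¬u ∧ u   (absorption)
    = (u ∨ u) ∧ z   (complement / identity)
    = u ∧ z   (idempotence)
Both reduce to u ∧ z, so they are equivalent.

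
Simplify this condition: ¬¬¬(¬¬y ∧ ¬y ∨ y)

¬y

¬¬¬(¬¬y ∧ ¬y ∨ y)
= ¬¬¬(y ∧ ¬y ∨ y)   — double negation
= ¬¬¬y   — complement / identity
= ¬y   — double negation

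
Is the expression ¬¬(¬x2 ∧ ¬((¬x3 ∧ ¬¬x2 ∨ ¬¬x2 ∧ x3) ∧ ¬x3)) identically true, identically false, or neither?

¬¬(¬x2 ∧ ¬((¬x3 ∧ ¬¬x2 ∨ ¬¬x2 ∧ x3) ∧ ¬x3))
= ¬¬(¬x2 ∧ ¬(¬¬x2 ∧ ¬x3))   [distribution]
= ¬x2 ∧ ¬(¬¬x2 ∧ ¬x3)   [double negation]
= ¬x2 ∧ (¬x2 ∨ x3)   [De Morgan]
= ¬x2   [absorption]
This depends on x2, so it is not a constant.

neither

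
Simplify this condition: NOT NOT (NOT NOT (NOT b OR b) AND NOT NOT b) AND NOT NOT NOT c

b AND NOT c

NOT NOT (NOT NOT (NOT b OR b) AND NOT NOT b) AND NOT NOT NOT c
= NOT NOT (NOT NOT (NOT b OR b) AND NOT NOT b) AND NOT c   — double negation
= NOT NOT (NOT NOT (NOT b OR b) AND b) AND NOT c   — double negation
= NOT NOT (NOT b OR b) AND b AND NOT c   — double negation
= (NOT b OR b) AND b AND NOT c   — double negation
= b AND NOT c   — complement / identity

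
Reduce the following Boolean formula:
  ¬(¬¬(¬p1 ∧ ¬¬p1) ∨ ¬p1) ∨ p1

¬(¬¬(¬p1 ∧ ¬¬p1) ∨ ¬p1) ∨ p1
= ¬(¬(p1 ∨ ¬p1) ∨ ¬p1) ∨ p1   — De Morgan
= (p1 ∨ ¬p1) ∧ p1 ∨ p1   — De Morgan
= p1 ∨ p1   — complement / identity
= p1   — idempotence

p1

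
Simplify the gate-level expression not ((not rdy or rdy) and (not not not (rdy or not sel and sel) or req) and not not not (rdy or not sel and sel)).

rdy

not ((not rdy or rdy) and (not not not (rdy or not sel and sel) or req) and not not not (rdy or not sel and sel))
= not ((not not not (rdy or not sel and sel) or req) and not not not (rdy or not sel and sel))
= not not not not (rdy or not sel and sel)
= not not not not rdy
= not not rdy
= rdy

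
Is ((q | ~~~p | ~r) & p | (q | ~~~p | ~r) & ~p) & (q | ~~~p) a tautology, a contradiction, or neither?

neither

((q | ~~~p | ~r) & p | (q | ~~~p | ~r) & ~p) & (q | ~~~p)
= (q | ~~~p | ~r) & (q | ~~~p)   — distribution
= q | ~~~p   — absorption
= q | ~p   — double negation
This depends on p, q, so it is not a constant.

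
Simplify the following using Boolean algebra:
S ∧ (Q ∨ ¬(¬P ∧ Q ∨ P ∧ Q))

S ∧ (Q ∨ ¬(¬P ∧ Q ∨ P ∧ Q))
= S ∧ (Q ∨ ¬Q)   [distribution]
= S   [complement / identity]

S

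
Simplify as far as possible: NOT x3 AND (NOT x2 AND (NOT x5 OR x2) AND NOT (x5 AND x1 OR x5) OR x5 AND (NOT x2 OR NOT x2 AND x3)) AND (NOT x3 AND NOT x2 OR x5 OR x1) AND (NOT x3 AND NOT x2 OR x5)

NOT x3 AND NOT x2

NOT x3 AND (NOT x2 AND (NOT x5 OR x2) AND NOT (x5 AND x1 OR x5) OR x5 AND (NOT x2 OR NOT x2 AND x3)) AND (NOT x3 AND NOT x2 OR x5 OR x1) AND (NOT x3 AND NOT x2 OR x5)
= NOT x3 AND (NOT x2 AND (NOT x5 OR x2) AND NOT x5 OR x5 AND (NOT x2 OR NOT x2 AND x3)) AND (NOT x3 AND NOT x2 OR x5 OR x1) AND (NOT x3 AND NOT x2 OR x5)   (absorption)
= NOT x3 AND (NOT x2 AND (NOT x5 OR x2) AND NOT x5 OR x5 AND (NOT x2 OR NOT x2 AND x3)) AND (NOT x3 AND NOT x2 OR x5)   (absorption)
= NOT x3 AND (NOT x2 AND (NOT x5 OR x2) AND NOT x5 OR x5 AND NOT x2) AND (NOT x3 AND NOT x2 OR x5)   (absorption)
= NOT x3 AND (NOT x2 AND NOT x5 OR x5 AND NOT x2) AND (NOT x3 AND NOT x2 OR x5)   (absorption)
= NOT x3 AND NOT x2 AND (NOT x3 AND NOT x2 OR x5)   (distribution)
= NOT x3 AND NOT x2   (absorption)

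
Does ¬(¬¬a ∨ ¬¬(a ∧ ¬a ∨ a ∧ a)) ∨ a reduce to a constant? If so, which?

yes, True

¬(¬¬a ∨ ¬¬(a ∧ ¬a ∨ a ∧ a)) ∨ a
= ¬(¬¬a ∨ ¬¬a) ∨ a   — distribution
= ¬¬¬a ∨ a   — idempotence
= ¬a ∨ a   — double negation
= True   — complement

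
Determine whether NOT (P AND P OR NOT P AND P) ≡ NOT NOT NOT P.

Yes

E1: NOT (P AND P OR NOT P AND P)
    = NOT P   [distribution]
E2: NOT NOT NOT P
    = NOT P   [double negation]
Both reduce to NOT P, so they are equivalent.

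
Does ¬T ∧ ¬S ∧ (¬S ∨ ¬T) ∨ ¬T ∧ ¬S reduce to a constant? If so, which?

¬T ∧ ¬S ∧ (¬S ∨ ¬T) ∨ ¬T ∧ ¬S
= ¬T ∧ ¬S ∨ ¬T ∧ ¬S   — absorption
= ¬T ∧ ¬S   — idempotence
This depends on S, T, so it is not a constant.

no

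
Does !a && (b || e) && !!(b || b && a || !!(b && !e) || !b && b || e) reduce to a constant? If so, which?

!a && (b || e) && !!(b || b && a || !!(b && !e) || !b && b || e)
= !a && (b || e) && !!(b || b && a || b && !e || !b && b || e)
= !a && (b || e) && !!(b || b && a || b && !e || e)
= !a && (b || e) && !!(b || b && !e || e)
= !a && (b || e) && !!(b || e)
= !a && (b || e) && (b || e)
= !a && (b || e)
This depends on a, b, e, so it is not a constant.

no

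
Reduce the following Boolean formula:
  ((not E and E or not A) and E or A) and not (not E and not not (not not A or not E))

((not E and E or not A) and E or A) and not (not E and not not (not not A or not E))
= ((not E and E or not A) and E or A) and (E or not (not not A or not E))   [De Morgan]
= (not A and E or A) and (E or not (not not A or not E))   [complement / identity]
= (not A and E or A) and (E or not A and E)   [De Morgan]
= A and E or not A and E   [distribution]
= E   [distribution]

E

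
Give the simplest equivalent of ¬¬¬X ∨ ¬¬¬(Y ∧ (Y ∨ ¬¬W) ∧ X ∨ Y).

¬X ∨ ¬Y

¬¬¬X ∨ ¬¬¬(Y ∧ (Y ∨ ¬¬W) ∧ X ∨ Y)
= ¬¬¬X ∨ ¬¬¬(Y ∧ (Y ∨ W) ∧ X ∨ Y)   (double negation)
= ¬X ∨ ¬¬¬(Y ∧ (Y ∨ W) ∧ X ∨ Y)   (double negation)
= ¬X ∨ ¬(Y ∧ (Y ∨ W) ∧ X ∨ Y)   (double negation)
= ¬X ∨ ¬(Y ∧ X ∨ Y)   (absorption)
= ¬X ∨ ¬Y   (absorption)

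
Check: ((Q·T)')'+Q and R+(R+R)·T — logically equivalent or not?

No

E1: ((Q·T)')'+Q
    = Q·T+Q   (double negation)
    = Q   (absorption)
E2: R+(R+R)·T
    = R+R·T   (idempotence)
    = R   (absorption)
These differ: at Q=1, R=0, T=0, E1 = 1 but E2 = 0.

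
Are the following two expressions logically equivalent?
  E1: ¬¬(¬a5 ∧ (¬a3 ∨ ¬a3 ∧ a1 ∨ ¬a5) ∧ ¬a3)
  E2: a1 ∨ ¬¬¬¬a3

No

E1: ¬¬(¬a5 ∧ (¬a3 ∨ ¬a3 ∧ a1 ∨ ¬a5) ∧ ¬a3)
    = ¬¬(¬a5 ∧ (¬a3 ∨ ¬a5) ∧ ¬a3)   (absorption)
    = ¬¬(¬a5 ∧ ¬a3)   (absorption)
    = ¬a5 ∧ ¬a3   (double negation)
E2: a1 ∨ ¬¬¬¬a3
    = a1 ∨ ¬¬a3   (double negation)
    = a1 ∨ a3   (double negation)
These differ: at a1=1, a3=1, a5=1, E1 = 0 but E2 = 1.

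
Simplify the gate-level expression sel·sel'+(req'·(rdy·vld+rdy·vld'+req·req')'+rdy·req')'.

req

sel·sel'+(req'·(rdy·vld+rdy·vld'+req·req')'+rdy·req')'
= sel·sel'+(req'·(rdy+req·req')'+rdy·req')'   [distribution]
= sel·sel'+(req'·rdy'+rdy·req')'   [complement / identity]
= sel·sel'+(req')'   [distribution]
= (req')'   [complement / identity]
= req   [double negation]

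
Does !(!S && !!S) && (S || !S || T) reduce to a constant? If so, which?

!(!S && !!S) && (S || !S || T)
= (S || !S) && (S || !S || T)   [De Morgan]
= S || !S   [absorption]
= true   [complement]

yes, True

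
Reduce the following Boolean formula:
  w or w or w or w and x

w or w or w or w and x
= w or w or w and x   [idempotence]
= w or w and x   [idempotence]
= w   [absorption]

w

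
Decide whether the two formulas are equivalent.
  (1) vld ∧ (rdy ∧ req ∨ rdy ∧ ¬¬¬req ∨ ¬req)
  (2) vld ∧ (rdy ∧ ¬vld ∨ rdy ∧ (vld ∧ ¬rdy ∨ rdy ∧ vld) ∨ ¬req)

E1: vld ∧ (rdy ∧ req ∨ rdy ∧ ¬¬¬req ∨ ¬req)
    = vld ∧ (rdy ∧ req ∨ rdy ∧ ¬req ∨ ¬req)   (double negation)
    = vld ∧ (rdy ∨ ¬req)   (distribution)
E2: vld ∧ (rdy ∧ ¬vld ∨ rdy ∧ (vld ∧ ¬rdy ∨ rdy ∧ vld) ∨ ¬req)
    = vld ∧ (rdy ∧ ¬vld ∨ rdy ∧ vld ∨ ¬req)   (distribution)
    = vld ∧ (rdy ∨ ¬req)   (distribution)
Both reduce to vld ∧ (rdy ∨ ¬req), so they are equivalent.

Yes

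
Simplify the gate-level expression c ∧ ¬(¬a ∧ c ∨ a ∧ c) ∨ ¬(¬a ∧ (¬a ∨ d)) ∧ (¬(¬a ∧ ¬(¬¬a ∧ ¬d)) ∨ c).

a

c ∧ ¬(¬a ∧ c ∨ a ∧ c) ∨ ¬(¬a ∧ (¬a ∨ d)) ∧ (¬(¬a ∧ ¬(¬¬a ∧ ¬d)) ∨ c)
= c ∧ ¬c ∨ ¬(¬a ∧ (¬a ∨ d)) ∧ (¬(¬a ∧ ¬(¬¬a ∧ ¬d)) ∨ c)   — distribution
= c ∧ ¬c ∨ ¬(¬a ∧ (¬a ∨ d)) ∧ (¬(¬a ∧ (¬a ∨ d)) ∨ c)   — De Morgan
= c ∧ ¬c ∨ ¬(¬a ∧ (¬a ∨ d))   — absorption
= c ∧ ¬c ∨ ¬¬a   — absorption
= ¬¬a   — complement / identity
= a   — double negation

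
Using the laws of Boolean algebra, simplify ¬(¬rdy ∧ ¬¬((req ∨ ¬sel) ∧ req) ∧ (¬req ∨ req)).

¬(¬rdy ∧ ¬¬((req ∨ ¬sel) ∧ req) ∧ (¬req ∨ req))
= ¬(¬rdy ∧ ¬¬((req ∨ ¬sel) ∧ req))   — complement / identity
= ¬(¬rdy ∧ ¬¬req)   — absorption
= rdy ∨ ¬req   — De Morgan

rdy ∨ ¬req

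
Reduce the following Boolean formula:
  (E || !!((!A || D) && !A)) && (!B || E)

!A && !B || E

(E || !!((!A || D) && !A)) && (!B || E)
= (E || !!!A) && (!B || E)   (absorption)
= !!!A && !B || E   (distribution)
= !A && !B || E   (double negation)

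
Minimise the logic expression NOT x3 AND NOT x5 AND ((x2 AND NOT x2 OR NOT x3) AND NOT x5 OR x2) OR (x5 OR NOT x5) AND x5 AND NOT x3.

NOT x3

NOT x3 AND NOT x5 AND ((x2 AND NOT x2 OR NOT x3) AND NOT x5 OR x2) OR (x5 OR NOT x5) AND x5 AND NOT x3
= NOT x3 AND NOT x5 AND (NOT x3 AND NOT x5 OR x2) OR (x5 OR NOT x5) AND x5 AND NOT x3   [complement / identity]
= NOT x3 AND NOT x5 OR (x5 OR NOT x5) AND x5 AND NOT x3   [absorption]
= NOT x3 AND NOT x5 OR x5 AND NOT x3   [complement / identity]
= NOT x3   [distribution]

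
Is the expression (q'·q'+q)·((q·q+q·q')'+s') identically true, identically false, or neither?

(q'·q'+q)·((q·q+q·q')'+s')
= (q'+q)·((q·q+q·q')'+s')   [idempotence]
= (q·q+q·q')'+s'   [complement / identity]
= q'+s'   [distribution]
This depends on q, s, so it is not a constant.

neither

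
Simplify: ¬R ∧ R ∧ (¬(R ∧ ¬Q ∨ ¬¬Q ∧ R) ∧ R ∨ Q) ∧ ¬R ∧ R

¬R ∧ R ∧ (¬(R ∧ ¬Q ∨ ¬¬Q ∧ R) ∧ R ∨ Q) ∧ ¬R ∧ R
= ¬R ∧ R ∧ (¬(R ∧ ¬Q ∨ Q ∧ R) ∧ R ∨ Q) ∧ ¬R ∧ R   [double negation]
= ¬R ∧ R ∧ (¬R ∧ R ∨ Q) ∧ ¬R ∧ R   [distribution]
= ¬R ∧ R ∧ ¬R ∧ R   [absorption]
= ¬R ∧ R   [idempotence]
= False   [complement]

False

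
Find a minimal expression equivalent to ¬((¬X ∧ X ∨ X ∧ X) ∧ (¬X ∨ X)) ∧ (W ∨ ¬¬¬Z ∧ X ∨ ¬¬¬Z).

¬((¬X ∧ X ∨ X ∧ X) ∧ (¬X ∨ X)) ∧ (W ∨ ¬¬¬Z ∧ X ∨ ¬¬¬Z)
= ¬(X ∧ (¬X ∨ X)) ∧ (W ∨ ¬¬¬Z ∧ X ∨ ¬¬¬Z)   (distribution)
= ¬X ∧ (W ∨ ¬¬¬Z ∧ X ∨ ¬¬¬Z)   (complement / identity)
= ¬X ∧ (W ∨ ¬¬¬Z)   (absorption)
= ¬X ∧ (W ∨ ¬Z)   (double negation)

¬X ∧ (W ∨ ¬Z)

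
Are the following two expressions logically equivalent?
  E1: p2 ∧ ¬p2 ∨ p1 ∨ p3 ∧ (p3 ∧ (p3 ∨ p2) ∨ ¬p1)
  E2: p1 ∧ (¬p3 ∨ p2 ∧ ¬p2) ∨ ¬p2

No

E1: p2 ∧ ¬p2 ∨ p1 ∨ p3 ∧ (p3 ∧ (p3 ∨ p2) ∨ ¬p1)
    = p2 ∧ ¬p2 ∨ p1 ∨ p3 ∧ (p3 ∨ ¬p1)   — absorption
    = p2 ∧ ¬p2 ∨ p1 ∨ p3   — absorption
    = p1 ∨ p3   — complement / identity
E2: p1 ∧ (¬p3 ∨ p2 ∧ ¬p2) ∨ ¬p2
    = p1 ∧ ¬p3 ∨ ¬p2   — complement / identity
These differ: at p1=0, p2=0, p3=0, E1 = 0 but E2 = 1.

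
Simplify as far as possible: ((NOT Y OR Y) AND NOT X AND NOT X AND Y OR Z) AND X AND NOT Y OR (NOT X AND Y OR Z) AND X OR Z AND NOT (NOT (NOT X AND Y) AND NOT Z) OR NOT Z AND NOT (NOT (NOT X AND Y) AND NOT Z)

((NOT Y OR Y) AND NOT X AND NOT X AND Y OR Z) AND X AND NOT Y OR (NOT X AND Y OR Z) AND X OR Z AND NOT (NOT (NOT X AND Y) AND NOT Z) OR NOT Z AND NOT (NOT (NOT X AND Y) AND NOT Z)
= ((NOT Y OR Y) AND NOT X AND NOT X AND Y OR Z) AND X AND NOT Y OR (NOT X AND Y OR Z) AND X OR NOT (NOT (NOT X AND Y) AND NOT Z)
= ((NOT Y OR Y) AND NOT X AND Y OR Z) AND X AND NOT Y OR (NOT X AND Y OR Z) AND X OR NOT (NOT (NOT X AND Y) AND NOT Z)
= (NOT X AND Y OR Z) AND X AND NOT Y OR (NOT X AND Y OR Z) AND X OR NOT (NOT (NOT X AND Y) AND NOT Z)
= (NOT X AND Y OR Z) AND X OR NOT (NOT (NOT X AND Y) AND NOT Z)
= (NOT X AND Y OR Z) AND X OR NOT X AND Y OR Z
= NOT X AND Y OR Z

NOT X AND Y OR Z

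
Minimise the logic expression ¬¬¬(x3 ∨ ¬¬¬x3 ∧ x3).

¬x3

¬¬¬(x3 ∨ ¬¬¬x3 ∧ x3)
= ¬(x3 ∨ ¬¬¬x3 ∧ x3)   [double negation]
= ¬(x3 ∨ ¬x3 ∧ x3)   [double negation]
= ¬x3   [complement / identity]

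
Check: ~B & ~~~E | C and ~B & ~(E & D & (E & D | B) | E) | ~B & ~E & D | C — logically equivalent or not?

Yes

E1: ~B & ~~~E | C
    = ~B & ~E | C   [double negation]
E2: ~B & ~(E & D & (E & D | B) | E) | ~B & ~E & D | C
    = ~B & ~(E & D | E) | ~B & ~E & D | C   [absorption]
    = ~B & ~E | ~B & ~E & D | C   [absorption]
    = ~B & ~E | C   [absorption]
Both reduce to ~B & ~E | C, so they are equivalent.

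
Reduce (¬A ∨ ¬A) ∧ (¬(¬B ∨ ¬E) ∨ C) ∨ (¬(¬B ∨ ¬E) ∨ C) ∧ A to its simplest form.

(¬A ∨ ¬A) ∧ (¬(¬B ∨ ¬E) ∨ C) ∨ (¬(¬B ∨ ¬E) ∨ C) ∧ A
= ¬A ∧ (¬(¬B ∨ ¬E) ∨ C) ∨ (¬(¬B ∨ ¬E) ∨ C) ∧ A   (idempotence)
= ¬(¬B ∨ ¬E) ∨ C   (distribution)
= B ∧ E ∨ C   (De Morgan)

B ∧ E ∨ C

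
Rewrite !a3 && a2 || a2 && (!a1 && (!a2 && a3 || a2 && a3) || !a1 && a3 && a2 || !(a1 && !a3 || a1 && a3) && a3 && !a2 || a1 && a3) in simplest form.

a2

!a3 && a2 || a2 && (!a1 && (!a2 && a3 || a2 && a3) || !a1 && a3 && a2 || !(a1 && !a3 || a1 && a3) && a3 && !a2 || a1 && a3)
= !a3 && a2 || a2 && (!a1 && (!a2 && a3 || a2 && a3) || !a1 && a3 && a2 || !a1 && a3 && !a2 || a1 && a3)   [distribution]
= !a3 && a2 || a2 && (!a1 && a3 || !a1 && a3 && a2 || !a1 && a3 && !a2 || a1 && a3)   [distribution]
= !a3 && a2 || a2 && (!a1 && a3 || !a1 && a3 && !a2 || a1 && a3)   [absorption]
= !a3 && a2 || a2 && (!a1 && a3 || a1 && a3)   [absorption]
= !a3 && a2 || a2 && a3   [distribution]
= a2   [distribution]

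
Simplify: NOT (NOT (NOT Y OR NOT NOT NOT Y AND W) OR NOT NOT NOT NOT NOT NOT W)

NOT (NOT (NOT Y OR NOT NOT NOT Y AND W) OR NOT NOT NOT NOT NOT NOT W)
= NOT (NOT (NOT Y OR NOT Y AND W) OR NOT NOT NOT NOT NOT NOT W)
= NOT (NOT (NOT Y OR NOT Y AND W) OR NOT NOT NOT NOT W)
= NOT (NOT NOT Y OR NOT NOT NOT NOT W)
= NOT (NOT NOT Y OR NOT NOT W)
= NOT Y AND NOT W

NOT Y AND NOT W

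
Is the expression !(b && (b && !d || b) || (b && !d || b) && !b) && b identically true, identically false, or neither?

!(b && (b && !d || b) || (b && !d || b) && !b) && b
= !(b && !d || b) && b   — distribution
= !b && b   — absorption
= false   — complement

identically false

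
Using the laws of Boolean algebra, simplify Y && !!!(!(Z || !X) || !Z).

Y && Z

Y && !!!(!(Z || !X) || !Z)
= Y && !!((Z || !X) && Z)   (De Morgan)
= Y && (Z || !X) && Z   (double negation)
= Y && Z   (absorption)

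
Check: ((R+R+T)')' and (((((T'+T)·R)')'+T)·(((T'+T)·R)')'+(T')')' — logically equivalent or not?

E1: ((R+R+T)')'
    = R+R+T   — double negation
    = R+T   — idempotence
E2: (((((T'+T)·R)')'+T)·(((T'+T)·R)')'+(T')')'
    = ((((T'+T)·R)')'+(T')')'   — absorption
    = ((T'+T)·R)'·T'   — De Morgan
    = R'·T'   — complement / identity
These differ: at R=0, T=1, E1 = 1 but E2 = 0.

No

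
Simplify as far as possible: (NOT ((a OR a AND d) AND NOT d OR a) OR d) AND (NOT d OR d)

NOT a OR d

(NOT ((a OR a AND d) AND NOT d OR a) OR d) AND (NOT d OR d)
= (NOT (a AND NOT d OR a) OR d) AND (NOT d OR d)   — absorption
= (NOT a OR d) AND (NOT d OR d)   — absorption
= NOT a OR d   — complement / identity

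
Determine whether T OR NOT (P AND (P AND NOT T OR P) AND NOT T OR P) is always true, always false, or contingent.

contingent

T OR NOT (P AND (P AND NOT T OR P) AND NOT T OR P)
= T OR NOT (P AND P AND NOT T OR P)   [absorption]
= T OR NOT (P AND NOT T OR P)   [idempotence]
= T OR NOT P   [absorption]
This depends on P, T, so it is not a constant.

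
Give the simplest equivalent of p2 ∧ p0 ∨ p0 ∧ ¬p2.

p0

p2 ∧ p0 ∨ p0 ∧ ¬p2
= p0 ∧ (p2 ∨ ¬p2)   [distribution]
= p0   [complement / identity]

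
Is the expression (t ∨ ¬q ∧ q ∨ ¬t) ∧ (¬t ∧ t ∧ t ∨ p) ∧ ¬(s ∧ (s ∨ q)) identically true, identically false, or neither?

neither

(t ∨ ¬q ∧ q ∨ ¬t) ∧ (¬t ∧ t ∧ t ∨ p) ∧ ¬(s ∧ (s ∨ q))
= (t ∨ ¬q ∧ q ∨ ¬t) ∧ (¬t ∧ t ∨ p) ∧ ¬(s ∧ (s ∨ q))   [idempotence]
= (t ∨ ¬t) ∧ (¬t ∧ t ∨ p) ∧ ¬(s ∧ (s ∨ q))   [complement / identity]
= (t ∨ ¬t) ∧ (¬t ∧ t ∨ p) ∧ ¬s   [absorption]
= (¬t ∧ t ∨ p) ∧ ¬s   [complement / identity]
= p ∧ ¬s   [complement / identity]
This depends on p, s, so it is not a constant.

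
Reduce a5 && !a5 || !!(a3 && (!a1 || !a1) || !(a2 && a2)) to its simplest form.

a3 && !a1 || !a2

a5 && !a5 || !!(a3 && (!a1 || !a1) || !(a2 && a2))
= a5 && !a5 || !!(a3 && !a1 || !(a2 && a2))   — idempotence
= !!(a3 && !a1 || !(a2 && a2))   — complement / identity
= !!(a3 && !a1 || !a2)   — idempotence
= a3 && !a1 || !a2   — double negation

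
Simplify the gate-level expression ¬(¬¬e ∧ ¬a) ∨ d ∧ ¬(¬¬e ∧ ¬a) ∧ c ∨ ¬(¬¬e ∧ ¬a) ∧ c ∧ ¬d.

¬(¬¬e ∧ ¬a) ∨ d ∧ ¬(¬¬e ∧ ¬a) ∧ c ∨ ¬(¬¬e ∧ ¬a) ∧ c ∧ ¬d
= ¬(¬¬e ∧ ¬a) ∨ ¬(¬¬e ∧ ¬a) ∧ c   [distribution]
= ¬(¬¬e ∧ ¬a)   [absorption]
= ¬e ∨ a   [De Morgan]

¬e ∨ a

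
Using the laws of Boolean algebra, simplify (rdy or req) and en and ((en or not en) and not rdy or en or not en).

(rdy or req) and en

(rdy or req) and en and ((en or not en) and not rdy or en or not en)
= (rdy or req) and en and (en or not en)
= (rdy or req) and en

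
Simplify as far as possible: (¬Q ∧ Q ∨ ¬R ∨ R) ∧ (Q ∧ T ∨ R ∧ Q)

Q ∧ (T ∨ R)

(¬Q ∧ Q ∨ ¬R ∨ R) ∧ (Q ∧ T ∨ R ∧ Q)
= (¬R ∨ R) ∧ (Q ∧ T ∨ R ∧ Q)
= (¬R ∨ R) ∧ Q ∧ (T ∨ R)
= Q ∧ (T ∨ R)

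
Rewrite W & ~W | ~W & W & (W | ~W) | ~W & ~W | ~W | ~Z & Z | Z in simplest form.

~W | Z

W & ~W | ~W & W & (W | ~W) | ~W & ~W | ~W | ~Z & Z | Z
= W & ~W | ~W & W & (W | ~W) | ~W & ~W | ~W | Z
= W & ~W | ~W & W | ~W & ~W | ~W | Z
= ~W & W | ~W & ~W | ~W | Z
= ~W | ~W | Z
= ~W | Z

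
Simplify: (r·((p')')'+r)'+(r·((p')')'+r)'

r'

(r·((p')')'+r)'+(r·((p')')'+r)'
= (r·((p')')'+r)'
= (r·p'+r)'
= r'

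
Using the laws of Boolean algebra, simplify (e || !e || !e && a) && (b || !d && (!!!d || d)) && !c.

(e || !e || !e && a) && (b || !d && (!!!d || d)) && !c
= (e || !e) && (b || !d && (!!!d || d)) && !c   (absorption)
= (e || !e) && (b || !d && (!d || d)) && !c   (double negation)
= (e || !e) && (b || !d) && !c   (complement / identity)
= (b || !d) && !c   (complement / identity)

(b || !d) && !c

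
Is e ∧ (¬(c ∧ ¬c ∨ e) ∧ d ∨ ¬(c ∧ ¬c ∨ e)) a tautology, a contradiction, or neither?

e ∧ (¬(c ∧ ¬c ∨ e) ∧ d ∨ ¬(c ∧ ¬c ∨ e))
= e ∧ ¬(c ∧ ¬c ∨ e)   [absorption]
= e ∧ ¬e   [complement / identity]
= False   [complement]

contradiction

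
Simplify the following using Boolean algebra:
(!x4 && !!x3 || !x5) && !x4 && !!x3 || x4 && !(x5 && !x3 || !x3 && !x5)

(!x4 && !!x3 || !x5) && !x4 && !!x3 || x4 && !(x5 && !x3 || !x3 && !x5)
= (!x4 && !!x3 || !x5) && !x4 && !!x3 || x4 && !!x3
= !x4 && !!x3 || x4 && !!x3
= !!x3
= x3

x3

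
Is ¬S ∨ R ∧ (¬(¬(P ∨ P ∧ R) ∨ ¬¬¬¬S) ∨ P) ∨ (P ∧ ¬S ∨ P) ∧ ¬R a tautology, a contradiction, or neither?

¬S ∨ R ∧ (¬(¬(P ∨ P ∧ R) ∨ ¬¬¬¬S) ∨ P) ∨ (P ∧ ¬S ∨ P) ∧ ¬R
= ¬S ∨ R ∧ ((P ∨ P ∧ R) ∧ ¬¬¬S ∨ P) ∨ (P ∧ ¬S ∨ P) ∧ ¬R   — De Morgan
= ¬S ∨ R ∧ (P ∧ ¬¬¬S ∨ P) ∨ (P ∧ ¬S ∨ P) ∧ ¬R   — absorption
= ¬S ∨ R ∧ (P ∧ ¬S ∨ P) ∨ (P ∧ ¬S ∨ P) ∧ ¬R   — double negation
= ¬S ∨ P ∧ ¬S ∨ P   — distribution
= ¬S ∨ P   — absorption
This depends on P, S, so it is not a constant.

neither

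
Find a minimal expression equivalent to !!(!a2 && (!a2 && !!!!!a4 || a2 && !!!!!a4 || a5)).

!!(!a2 && (!a2 && !!!!!a4 || a2 && !!!!!a4 || a5))
= !!(!a2 && (!!!!!a4 || a5))   — distribution
= !!(!a2 && (!!!a4 || a5))   — double negation
= !!(!a2 && (!a4 || a5))   — double negation
= !a2 && (!a4 || a5)   — double negation

!a2 && (!a4 || a5)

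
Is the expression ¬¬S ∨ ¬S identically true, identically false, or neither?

identically true

¬¬S ∨ ¬S
= S ∨ ¬S
= True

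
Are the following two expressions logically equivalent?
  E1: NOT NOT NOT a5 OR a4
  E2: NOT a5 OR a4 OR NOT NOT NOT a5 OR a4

Yes

E1: NOT NOT NOT a5 OR a4
    = NOT a5 OR a4   (double negation)
E2: NOT a5 OR a4 OR NOT NOT NOT a5 OR a4
    = NOT a5 OR a4 OR NOT a5 OR a4   (double negation)
    = NOT a5 OR a4   (idempotence)
Both reduce to NOT a5 OR a4, so they are equivalent.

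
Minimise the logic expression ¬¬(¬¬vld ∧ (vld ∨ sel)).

¬¬(¬¬vld ∧ (vld ∨ sel))
= ¬¬(vld ∧ (vld ∨ sel))   — double negation
= vld ∧ (vld ∨ sel)   — double negation
= vld   — absorption

vld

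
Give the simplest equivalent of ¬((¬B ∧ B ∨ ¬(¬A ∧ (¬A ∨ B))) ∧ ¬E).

¬A ∨ E

¬((¬B ∧ B ∨ ¬(¬A ∧ (¬A ∨ B))) ∧ ¬E)
= ¬(¬(¬A ∧ (¬A ∨ B)) ∧ ¬E)   (complement / identity)
= ¬(¬¬A ∧ ¬E)   (absorption)
= ¬A ∨ E   (De Morgan)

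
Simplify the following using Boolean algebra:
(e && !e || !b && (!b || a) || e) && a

(e && !e || !b && (!b || a) || e) && a
= (e && !e || !b || e) && a   — absorption
= (!b || e) && a   — complement / identity

(!b || e) && a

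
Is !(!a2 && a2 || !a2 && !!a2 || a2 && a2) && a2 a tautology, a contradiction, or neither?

contradiction

!(!a2 && a2 || !a2 && !!a2 || a2 && a2) && a2
= !(!a2 && (a2 || !!a2) || a2 && a2) && a2   — distribution
= !(!a2 && (a2 || a2) || a2 && a2) && a2   — double negation
= !(!a2 && a2 || a2 && a2) && a2   — idempotence
= !a2 && a2   — distribution
= false   — complement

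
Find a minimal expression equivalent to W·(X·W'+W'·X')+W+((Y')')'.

W·(X·W'+W'·X')+W+((Y')')'
= W·(X·W'+W'·X')+W+Y'   [double negation]
= W·W'+W+Y'   [distribution]
= W+Y'   [complement / identity]

W+Y'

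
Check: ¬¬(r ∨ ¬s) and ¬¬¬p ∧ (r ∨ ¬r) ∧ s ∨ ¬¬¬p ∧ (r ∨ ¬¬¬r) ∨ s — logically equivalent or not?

E1: ¬¬(r ∨ ¬s)
    = r ∨ ¬s   [double negation]
E2: ¬¬¬p ∧ (r ∨ ¬r) ∧ s ∨ ¬¬¬p ∧ (r ∨ ¬¬¬r) ∨ s
    = ¬¬¬p ∧ (r ∨ ¬r) ∧ s ∨ ¬¬¬p ∧ (r ∨ ¬r) ∨ s   [double negation]
    = ¬¬¬p ∧ (r ∨ ¬r) ∨ s   [absorption]
    = ¬¬¬p ∨ s   [complement / identity]
    = ¬p ∨ s   [double negation]
These differ: at p=1, r=0, s=0, E1 = 1 but E2 = 0.

No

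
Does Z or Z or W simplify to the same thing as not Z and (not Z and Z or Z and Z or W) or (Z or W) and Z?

E1: Z or Z or W
    = Z or W   (idempotence)
E2: not Z and (not Z and Z or Z and Z or W) or (Z or W) and Z
    = not Z and (Z or W) or (Z or W) and Z   (distribution)
    = Z or W   (distribution)
Both reduce to Z or W, so they are equivalent.

Yes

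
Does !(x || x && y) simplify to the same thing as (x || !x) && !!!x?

Yes

E1: !(x || x && y)
    = !x
E2: (x || !x) && !!!x
    = (x || !x) && !x
    = !x
Both reduce to !x, so they are equivalent.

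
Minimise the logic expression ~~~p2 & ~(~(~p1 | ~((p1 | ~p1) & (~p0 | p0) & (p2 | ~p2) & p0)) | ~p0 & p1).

~~~p2 & ~(~(~p1 | ~((p1 | ~p1) & (~p0 | p0) & (p2 | ~p2) & p0)) | ~p0 & p1)
= ~~~p2 & ~(p1 & (p1 | ~p1) & (~p0 | p0) & (p2 | ~p2) & p0 | ~p0 & p1)   — De Morgan
= ~~~p2 & ~(p1 & (p1 | ~p1) & (~p0 | p0) & p0 | ~p0 & p1)   — complement / identity
= ~~~p2 & ~(p1 & (p1 | ~p1) & p0 | ~p0 & p1)   — complement / identity
= ~p2 & ~(p1 & (p1 | ~p1) & p0 | ~p0 & p1)   — double negation
= ~p2 & ~(p1 & p0 | ~p0 & p1)   — complement / identity
= ~p2 & ~p1   — distribution

~p2 & ~p1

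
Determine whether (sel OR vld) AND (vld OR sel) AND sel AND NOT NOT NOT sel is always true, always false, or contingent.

always false

(sel OR vld) AND (vld OR sel) AND sel AND NOT NOT NOT sel
= (sel OR vld) AND (vld OR sel) AND sel AND NOT sel
= (sel AND sel OR vld) AND sel AND NOT sel
= (sel OR vld) AND sel AND NOT sel
= sel AND NOT sel
= FALSE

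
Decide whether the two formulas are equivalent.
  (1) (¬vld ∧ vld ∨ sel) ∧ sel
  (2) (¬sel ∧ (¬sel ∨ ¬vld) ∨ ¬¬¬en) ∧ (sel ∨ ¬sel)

No

E1: (¬vld ∧ vld ∨ sel) ∧ sel
    = sel ∧ sel   — complement / identity
    = sel   — idempotence
E2: (¬sel ∧ (¬sel ∨ ¬vld) ∨ ¬¬¬en) ∧ (sel ∨ ¬sel)
    = (¬sel ∨ ¬¬¬en) ∧ (sel ∨ ¬sel)   — absorption
    = ¬sel ∨ ¬¬¬en   — complement / identity
    = ¬sel ∨ ¬en   — double negation
These differ: at en=0, sel=0, vld=0, E1 = 0 but E2 = 1.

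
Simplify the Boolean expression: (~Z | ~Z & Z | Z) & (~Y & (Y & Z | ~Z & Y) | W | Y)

(~Z | ~Z & Z | Z) & (~Y & (Y & Z | ~Z & Y) | W | Y)
= (~Z | Z) & (~Y & (Y & Z | ~Z & Y) | W | Y)   — complement / identity
= (~Z | Z) & (~Y & Y | W | Y)   — distribution
= (~Z | Z) & (W | Y)   — complement / identity
= W | Y   — complement / identity

W | Y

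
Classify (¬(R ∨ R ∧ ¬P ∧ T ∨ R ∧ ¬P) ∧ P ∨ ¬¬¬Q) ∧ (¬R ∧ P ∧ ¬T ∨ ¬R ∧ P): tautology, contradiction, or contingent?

contingent

(¬(R ∨ R ∧ ¬P ∧ T ∨ R ∧ ¬P) ∧ P ∨ ¬¬¬Q) ∧ (¬R ∧ P ∧ ¬T ∨ ¬R ∧ P)
= (¬(R ∨ R ∧ ¬P) ∧ P ∨ ¬¬¬Q) ∧ (¬R ∧ P ∧ ¬T ∨ ¬R ∧ P)   (absorption)
= (¬(R ∨ R ∧ ¬P) ∧ P ∨ ¬¬¬Q) ∧ ¬R ∧ P   (absorption)
= (¬R ∧ P ∨ ¬¬¬Q) ∧ ¬R ∧ P   (absorption)
= (¬R ∧ P ∨ ¬Q) ∧ ¬R ∧ P   (double negation)
= ¬R ∧ P   (absorption)
This depends on P, R, so it is not a constant.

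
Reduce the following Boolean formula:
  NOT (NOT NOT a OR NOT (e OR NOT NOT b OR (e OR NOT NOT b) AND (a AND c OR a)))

NOT a AND (e OR b)

NOT (NOT NOT a OR NOT (e OR NOT NOT b OR (e OR NOT NOT b) AND (a AND c OR a)))
= NOT a AND (e OR NOT NOT b OR (e OR NOT NOT b) AND (a AND c OR a))   [De Morgan]
= NOT a AND (e OR NOT NOT b OR (e OR NOT NOT b) AND a)   [absorption]
= NOT a AND (e OR NOT NOT b)   [absorption]
= NOT a AND (e OR b)   [double negation]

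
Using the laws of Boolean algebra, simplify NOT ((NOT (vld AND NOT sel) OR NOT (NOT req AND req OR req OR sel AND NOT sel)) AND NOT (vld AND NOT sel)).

vld AND NOT sel

NOT ((NOT (vld AND NOT sel) OR NOT (NOT req AND req OR req OR sel AND NOT sel)) AND NOT (vld AND NOT sel))
= NOT ((NOT (vld AND NOT sel) OR NOT (req OR sel AND NOT sel)) AND NOT (vld AND NOT sel))   — complement / identity
= NOT ((NOT (vld AND NOT sel) OR NOT req) AND NOT (vld AND NOT sel))   — complement / identity
= NOT NOT (vld AND NOT sel)   — absorption
= vld AND NOT sel   — double negation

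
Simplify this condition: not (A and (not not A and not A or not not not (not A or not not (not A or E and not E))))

not A

not (A and (not not A and not A or not not not (not A or not not (not A or E and not E))))
= not (A and (not not A and not A or not not not (not A or not not not A)))   — complement / identity
= not (A and (not not A and not A or not not (A and not not A)))   — De Morgan
= not (A and (not not A and not A or A and not not A))   — double negation
= not (A and not not A)   — distribution
= not (A and A)   — double negation
= not A   — idempotence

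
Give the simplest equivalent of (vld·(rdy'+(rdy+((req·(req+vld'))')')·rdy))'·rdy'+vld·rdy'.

(vld·(rdy'+(rdy+((req·(req+vld'))')')·rdy))'·rdy'+vld·rdy'
= (vld·(rdy'+(rdy+req·(req+vld'))·rdy))'·rdy'+vld·rdy'   — double negation
= (vld·(rdy'+(rdy+req)·rdy))'·rdy'+vld·rdy'   — absorption
= (vld·(rdy'+rdy))'·rdy'+vld·rdy'   — absorption
= vld'·rdy'+vld·rdy'   — complement / identity
= rdy'   — distribution

rdy'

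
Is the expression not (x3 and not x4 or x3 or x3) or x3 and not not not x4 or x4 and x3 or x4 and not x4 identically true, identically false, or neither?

not (x3 and not x4 or x3 or x3) or x3 and not not not x4 or x4 and x3 or x4 and not x4
= not (x3 and not x4 or x3 or x3) or x3 and not not not x4 or x4 and x3   (complement / identity)
= not (x3 and not x4 or x3) or x3 and not not not x4 or x4 and x3   (idempotence)
= not (x3 and not x4 or x3) or x3 and not x4 or x4 and x3   (double negation)
= not (x3 and not x4 or x3) or x3   (distribution)
= not x3 or x3   (absorption)
= True   (complement)

identically true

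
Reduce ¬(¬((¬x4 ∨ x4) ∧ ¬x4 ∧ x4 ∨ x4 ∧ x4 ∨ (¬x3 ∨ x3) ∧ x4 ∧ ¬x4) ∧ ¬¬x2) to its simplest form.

x4 ∨ ¬x2

¬(¬((¬x4 ∨ x4) ∧ ¬x4 ∧ x4 ∨ x4 ∧ x4 ∨ (¬x3 ∨ x3) ∧ x4 ∧ ¬x4) ∧ ¬¬x2)
= (¬x4 ∨ x4) ∧ ¬x4 ∧ x4 ∨ x4 ∧ x4 ∨ (¬x3 ∨ x3) ∧ x4 ∧ ¬x4 ∨ ¬x2
= (¬x4 ∨ x4) ∧ ¬x4 ∧ x4 ∨ x4 ∧ x4 ∨ x4 ∧ ¬x4 ∨ ¬x2
= (¬x4 ∨ x4) ∧ ¬x4 ∧ x4 ∨ x4 ∨ ¬x2
= ¬x4 ∧ x4 ∨ x4 ∨ ¬x2
= x4 ∨ ¬x2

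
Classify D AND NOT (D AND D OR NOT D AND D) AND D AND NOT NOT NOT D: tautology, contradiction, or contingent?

D AND NOT (D AND D OR NOT D AND D) AND D AND NOT NOT NOT D
= D AND NOT D AND D AND NOT NOT NOT D
= D AND NOT D AND D AND NOT D
= D AND NOT D
= FALSE

contradiction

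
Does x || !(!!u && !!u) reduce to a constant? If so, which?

no

x || !(!!u && !!u)
= x || !u || !u
= x || !u
This depends on u, x, so it is not a constant.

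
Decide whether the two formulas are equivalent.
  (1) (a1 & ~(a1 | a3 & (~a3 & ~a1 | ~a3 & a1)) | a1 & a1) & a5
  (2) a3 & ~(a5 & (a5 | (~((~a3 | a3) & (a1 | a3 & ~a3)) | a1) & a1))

E1: (a1 & ~(a1 | a3 & (~a3 & ~a1 | ~a3 & a1)) | a1 & a1) & a5
    = (a1 & ~(a1 | a3 & ~a3) | a1 & a1) & a5   (distribution)
    = (a1 & ~a1 | a1 & a1) & a5   (complement / identity)
    = a1 & a5   (distribution)
E2: a3 & ~(a5 & (a5 | (~((~a3 | a3) & (a1 | a3 & ~a3)) | a1) & a1))
    = a3 & ~(a5 & (a5 | (~((~a3 | a3) & a1) | a1) & a1))   (complement / identity)
    = a3 & ~(a5 & (a5 | (~a1 | a1) & a1))   (complement / identity)
    = a3 & ~(a5 & (a5 | a1))   (complement / identity)
    = a3 & ~a5   (absorption)
These differ: at a1=1, a3=1, a5=0, E1 = 0 but E2 = 1.

No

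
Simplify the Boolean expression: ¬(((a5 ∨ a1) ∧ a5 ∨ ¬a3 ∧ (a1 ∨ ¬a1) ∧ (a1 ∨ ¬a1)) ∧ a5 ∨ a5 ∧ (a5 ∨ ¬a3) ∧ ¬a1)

¬a5

¬(((a5 ∨ a1) ∧ a5 ∨ ¬a3 ∧ (a1 ∨ ¬a1) ∧ (a1 ∨ ¬a1)) ∧ a5 ∨ a5 ∧ (a5 ∨ ¬a3) ∧ ¬a1)
= ¬(((a5 ∨ a1) ∧ a5 ∨ ¬a3 ∧ (a1 ∨ ¬a1)) ∧ a5 ∨ a5 ∧ (a5 ∨ ¬a3) ∧ ¬a1)
= ¬(((a5 ∨ a1) ∧ a5 ∨ ¬a3) ∧ a5 ∨ a5 ∧ (a5 ∨ ¬a3) ∧ ¬a1)
= ¬((a5 ∨ ¬a3) ∧ a5 ∨ a5 ∧ (a5 ∨ ¬a3) ∧ ¬a1)
= ¬((a5 ∨ ¬a3 ∨ (a5 ∨ ¬a3) ∧ ¬a1) ∧ a5)
= ¬((a5 ∨ ¬a3) ∧ a5)
= ¬a5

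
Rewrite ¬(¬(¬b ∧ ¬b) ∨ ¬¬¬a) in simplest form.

¬(¬(¬b ∧ ¬b) ∨ ¬¬¬a)
= ¬(¬¬b ∨ ¬¬¬a)
= ¬b ∧ ¬¬a
= ¬b ∧ a

¬b ∧ a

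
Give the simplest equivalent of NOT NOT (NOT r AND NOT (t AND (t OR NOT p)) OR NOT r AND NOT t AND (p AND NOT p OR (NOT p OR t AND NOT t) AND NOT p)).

NOT NOT (NOT r AND NOT (t AND (t OR NOT p)) OR NOT r AND NOT t AND (p AND NOT p OR (NOT p OR t AND NOT t) AND NOT p))
= NOT NOT (NOT r AND NOT (t AND (t OR NOT p)) OR NOT r AND NOT t AND (p AND NOT p OR NOT p AND NOT p))   — complement / identity
= NOT NOT (NOT r AND NOT (t AND (t OR NOT p)) OR NOT r AND NOT t AND NOT p)   — distribution
= NOT NOT (NOT r AND NOT t OR NOT r AND NOT t AND NOT p)   — absorption
= NOT NOT (NOT r AND NOT t)   — absorption
= NOT r AND NOT t   — double negation

NOT r AND NOT t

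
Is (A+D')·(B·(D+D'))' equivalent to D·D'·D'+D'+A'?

No

E1: (A+D')·(B·(D+D'))'
    = (A+D')·B'   (complement / identity)
E2: D·D'·D'+D'+A'
    = D·D'+D'+A'   (idempotence)
    = D'+A'   (complement / identity)
These differ: at A=0, B=1, D=1, E1 = 0 but E2 = 1.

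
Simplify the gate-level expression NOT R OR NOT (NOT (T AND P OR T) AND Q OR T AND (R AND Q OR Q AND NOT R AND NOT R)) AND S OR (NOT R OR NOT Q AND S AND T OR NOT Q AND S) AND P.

NOT R OR NOT (NOT (T AND P OR T) AND Q OR T AND (R AND Q OR Q AND NOT R AND NOT R)) AND S OR (NOT R OR NOT Q AND S AND T OR NOT Q AND S) AND P
= NOT R OR NOT (NOT T AND Q OR T AND (R AND Q OR Q AND NOT R AND NOT R)) AND S OR (NOT R OR NOT Q AND S AND T OR NOT Q AND S) AND P
= NOT R OR NOT (NOT T AND Q OR T AND (R AND Q OR Q AND NOT R)) AND S OR (NOT R OR NOT Q AND S AND T OR NOT Q AND S) AND P
= NOT R OR NOT (NOT T AND Q OR T AND Q) AND S OR (NOT R OR NOT Q AND S AND T OR NOT Q AND S) AND P
= NOT R OR NOT (NOT T AND Q OR T AND Q) AND S OR (NOT R OR NOT Q AND S) AND P
= NOT R OR NOT Q AND S OR (NOT R OR NOT Q AND S) AND P
= NOT R OR NOT Q AND S

NOT R OR NOT Q AND S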